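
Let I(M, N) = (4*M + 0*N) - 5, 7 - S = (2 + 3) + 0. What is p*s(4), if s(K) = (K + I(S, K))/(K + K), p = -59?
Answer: -413/8 ≈ -51.625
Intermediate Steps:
S = 2 (S = 7 - ((2 + 3) + 0) = 7 - (5 + 0) = 7 - 1*5 = 7 - 5 = 2)
I(M, N) = -5 + 4*M (I(M, N) = (4*M + 0) - 5 = 4*M - 5 = -5 + 4*M)
s(K) = (3 + K)/(2*K) (s(K) = (K + (-5 + 4*2))/(K + K) = (K + (-5 + 8))/((2*K)) = (K + 3)*(1/(2*K)) = (3 + K)*(1/(2*K)) = (3 + K)/(2*K))
p*s(4) = -59*(3 + 4)/(2*4) = -59*7/(2*4) = -59*7/8 = -413/8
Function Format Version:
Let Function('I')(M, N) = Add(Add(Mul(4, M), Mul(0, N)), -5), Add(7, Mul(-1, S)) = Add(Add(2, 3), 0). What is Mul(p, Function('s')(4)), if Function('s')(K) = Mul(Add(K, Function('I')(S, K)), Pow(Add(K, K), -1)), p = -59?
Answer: Rational(-413, 8) ≈ -51.625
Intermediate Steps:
S = 2 (S = Add(7, Mul(-1, Add(Add(2, 3), 0))) = Add(7, Mul(-1, Add(5, 0))) = Add(7, Mul(-1, 5)) = Add(7, -5) = 2)
Function('I')(M, N) = Add(-5, Mul(4, M)) (Function('I')(M, N) = Add(Add(Mul(4, M), 0), -5) = Add(Mul(4, M), -5) = Add(-5, Mul(4, M)))
Function('s')(K) = Mul(Rational(1, 2), Pow(K, -1), Add(3, K)) (Function('s')(K) = Mul(Add(K, Add(-5, Mul(4, 2))), Pow(Add(K, K), -1)) = Mul(Add(K, Add(-5, 8)), Pow(Mul(2, K), -1)) = Mul(Add(K, 3), Mul(Rational(1, 2), Pow(K, -1))) = Mul(Add(3, K), Mul(Rational(1, 2), Pow(K, -1))) = Mul(Rational(1, 2), Pow(K, -1), Add(3, K)))
Mul(p, Function('s')(4)) = Mul(-59, Mul(Rational(1, 2), Pow(4, -1), Add(3, 4))) = Mul(-59, Mul(Rational(1, 2), Rational(1, 4), 7)) = Mul(-59, Rational(7, 8)) = Rational(-413, 8)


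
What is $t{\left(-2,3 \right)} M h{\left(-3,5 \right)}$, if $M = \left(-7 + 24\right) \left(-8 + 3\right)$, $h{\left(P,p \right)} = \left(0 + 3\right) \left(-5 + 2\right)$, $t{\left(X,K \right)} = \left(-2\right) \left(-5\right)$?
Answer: $7650$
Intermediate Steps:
$t{\left(X,K \right)} = 10$
$h{\left(P,p \right)} = -9$ ($h{\left(P,p \right)} = 3 \left(-3\right) = -9$)
$M = -85$ ($M = 17 \left(-5\right) = -85$)
$t{\left(-2,3 \right)} M h{\left(-3,5 \right)} = 10 \left(-85\right) \left(-9\right) = \left(-850\right) \left(-9\right) = 7650$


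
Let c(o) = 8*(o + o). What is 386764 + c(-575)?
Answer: 377564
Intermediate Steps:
c(o) = 16*o (c(o) = 8*(2*o) = 16*o)
386764 + c(-575) = 386764 + 16*(-575) = 386764 - 9200 = 377564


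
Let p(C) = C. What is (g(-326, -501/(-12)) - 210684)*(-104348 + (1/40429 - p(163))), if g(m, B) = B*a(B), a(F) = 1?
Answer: 1780042957577521/80858 ≈ 2.2014e+10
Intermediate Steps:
g(m, B) = B (g(m, B) = B*1 = B)
(g(-326, -501/(-12)) - 210684)*(-104348 + (1/40429 - p(163))) = (-501/(-12) - 210684)*(-104348 + (1/40429 - 1*163)) = (-501*(-1/12) - 210684)*(-104348 + (1/40429 - 163)) = (167/4 - 210684)*(-104348 - 6589926/40429) = -842569/4*(-4225275218/40429) = 1780042957577521/80858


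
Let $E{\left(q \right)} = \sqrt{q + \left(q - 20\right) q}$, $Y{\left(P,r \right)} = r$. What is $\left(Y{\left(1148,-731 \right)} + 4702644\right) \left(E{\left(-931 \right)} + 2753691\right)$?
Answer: $12947615510883 + 3126772145 \sqrt{2} \approx 1.2952 \cdot 10^{13}$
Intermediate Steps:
$E{\left(q \right)} = \sqrt{q + q \left(-20 + q\right)}$ ($E{\left(q \right)} = \sqrt{q + \left(-20 + q\right) q} = \sqrt{q + q \left(-20 + q\right)}$)
$\left(Y{\left(1148,-731 \right)} + 4702644\right) \left(E{\left(-931 \right)} + 2753691\right) = \left(-731 + 4702644\right) \left(\sqrt{- 931 \left(-19 - 931\right)} + 2753691\right) = 4701913 \left(\sqrt{\left(-931\right) \left(-950\right)} + 2753691\right) = 4701913 \left(\sqrt{884450} + 2753691\right) = 4701913 \left(665 \sqrt{2} + 2753691\right) = 4701913 \left(2753691 + 665 \sqrt{2}\right) = 12947615510883 + 3126772145 \sqrt{2}$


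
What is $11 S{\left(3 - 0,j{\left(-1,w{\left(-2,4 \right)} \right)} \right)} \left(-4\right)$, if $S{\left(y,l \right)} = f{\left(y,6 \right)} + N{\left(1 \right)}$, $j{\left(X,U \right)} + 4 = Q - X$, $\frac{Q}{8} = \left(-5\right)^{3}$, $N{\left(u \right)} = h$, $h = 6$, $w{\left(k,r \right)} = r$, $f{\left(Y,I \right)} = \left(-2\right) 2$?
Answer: $-88$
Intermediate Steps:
$f{\left(Y,I \right)} = -4$
$N{\left(u \right)} = 6$
$Q = -1000$ ($Q = 8 \left(-5\right)^{3} = 8 \left(-125\right) = -1000$)
$j{\left(X,U \right)} = -1004 - X$ ($j{\left(X,U \right)} = -4 - \left(1000 + X\right) = -1004 - X$)
$S{\left(y,l \right)} = 2$ ($S{\left(y,l \right)} = -4 + 6 = 2$)
$11 S{\left(3 - 0,j{\left(-1,w{\left(-2,4 \right)} \right)} \right)} \left(-4\right) = 11 \cdot 2 \left(-4\right) = 22 \left(-4\right) = -88$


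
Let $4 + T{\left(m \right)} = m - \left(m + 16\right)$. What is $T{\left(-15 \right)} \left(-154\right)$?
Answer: $3080$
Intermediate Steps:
$T{\left(m \right)} = -20$ ($T{\left(m \right)} = -4 + \left(m - \left(m + 16\right)\right) = -4 + \left(m - \left(16 + m\right)\right) = -4 - 16 = -20$)
$T{\left(-15 \right)} \left(-154\right) = \left(-20\right) \left(-154\right) = 3080$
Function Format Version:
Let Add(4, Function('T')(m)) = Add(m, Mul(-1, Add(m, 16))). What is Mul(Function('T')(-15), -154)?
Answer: 3080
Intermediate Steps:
Function('T')(m) = -20 (Function('T')(m) = Add(-4, Add(m, Mul(-1, Add(m, 16)))) = Add(-4, Add(m, Mul(-1, Add(16, m)))) = Add(-4, Add(m, Add(-16, Mul(-1, m)))) = Add(-4, -16) = -20)
Mul(Function('T')(-15), -154) = Mul(-20, -154) = 3080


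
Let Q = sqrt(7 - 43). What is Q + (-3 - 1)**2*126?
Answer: 2016 + 6*I ≈ 2016.0 + 6.0*I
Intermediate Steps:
Q = 6*I (Q = sqrt(-36) = 6*I ≈ 6.0*I)
Q + (-3 - 1)**2*126 = 6*I + (-3 - 1)**2*126 = 6*I + (-4)**2*126 = 6*I + 16*126 = 6*I + 2016 = 2016 + 6*I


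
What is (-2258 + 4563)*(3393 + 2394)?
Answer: 13339035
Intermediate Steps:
(-2258 + 4563)*(3393 + 2394) = 2305*5787 = 13339035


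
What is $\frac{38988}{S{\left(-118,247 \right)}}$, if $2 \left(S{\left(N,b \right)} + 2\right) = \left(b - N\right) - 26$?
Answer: $\frac{77976}{335} \approx 232.76$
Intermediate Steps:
$S{\left(N,b \right)} = -15 + \frac{b}{2} - \frac{N}{2}$ ($S{\left(N,b \right)} = -2 + \frac{\left(b - N\right) - 26}{2} = -2 + \frac{-26 + b - N}{2} = -2 - \left(13 + \frac{N}{2} - \frac{b}{2}\right) = -15 + \frac{b}{2} - \frac{N}{2}$)
$\frac{38988}{S{\left(-118,247 \right)}} = \frac{38988}{-15 + \frac{1}{2} \cdot 247 - -59} = \frac{38988}{-15 + \frac{247}{2} + 59} = \frac{38988}{\frac{335}{2}} = 38988 \cdot \frac{2}{335} = \frac{77976}{335}$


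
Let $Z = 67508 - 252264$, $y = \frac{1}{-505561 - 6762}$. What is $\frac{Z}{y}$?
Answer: $94654748188$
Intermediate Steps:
$y = - \frac{1}{512323}$ ($y = \frac{1}{-505561 - 6762} = \frac{1}{-512323} = - \frac{1}{512323} \approx -1.9519 \cdot 10^{-6}$)
$Z = -184756$ ($Z = 67508 - 252264 = -184756$)
$\frac{Z}{y} = - \frac{184756}{- \frac{1}{512323}} = \left(-184756\right) \left(-512323\right) = 94654748188$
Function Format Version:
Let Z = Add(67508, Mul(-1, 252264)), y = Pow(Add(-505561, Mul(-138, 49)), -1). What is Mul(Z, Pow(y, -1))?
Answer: 94654748188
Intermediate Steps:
y = Rational(-1, 512323) (y = Pow(Add(-505561, -6762), -1) = Pow(-512323, -1) = Rational(-1, 512323) ≈ -1.9519e-6)
Z = -184756 (Z = Add(67508, -252264) = -184756)
Mul(Z, Pow(y, -1)) = Mul(-184756, Pow(Rational(-1, 512323), -1)) = Mul(-184756, -512323) = 94654748188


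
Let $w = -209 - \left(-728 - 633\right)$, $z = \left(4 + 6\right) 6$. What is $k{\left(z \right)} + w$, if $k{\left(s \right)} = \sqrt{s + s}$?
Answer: $1152 + 2 \sqrt{30} \approx 1163.0$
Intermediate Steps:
$z = 60$ ($z = 10 \cdot 6 = 60$)
$k{\left(s \right)} = \sqrt{2} \sqrt{s}$ ($k{\left(s \right)} = \sqrt{2 s} = \sqrt{2} \sqrt{s}$)
$w = 1152$ ($w = -209 - -1361 = -209 + 1361 = 1152$)
$k{\left(z \right)} + w = \sqrt{2} \sqrt{60} + 1152 = \sqrt{2} \cdot 2 \sqrt{15} + 1152 = 2 \sqrt{30} + 1152 = 1152 + 2 \sqrt{30}$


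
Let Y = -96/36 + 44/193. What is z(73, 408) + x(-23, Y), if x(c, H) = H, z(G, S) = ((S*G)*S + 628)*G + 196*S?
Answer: 513696017560/579 ≈ 8.8721e+8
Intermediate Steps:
z(G, S) = 196*S + G*(628 + G*S²) (z(G, S) = ((G*S)*S + 628)*G + 196*S = (G*S² + 628)*G + 196*S = (628 + G*S²)*G + 196*S = G*(628 + G*S²) + 196*S = 196*S + G*(628 + G*S²))
Y = -1412/579 (Y = -96*1/36 + 44*(1/193) = -8/3 + 44/193 = -1412/579 ≈ -2.4387)
z(73, 408) + x(-23, Y) = (196*408 + 628*73 + 73²*408²) - 1412/579 = (79968 + 45844 + 5329*166464) - 1412/579 = (79968 + 45844 + 887086656) - 1412/579 = 887212468 - 1412/579 = 513696017560/579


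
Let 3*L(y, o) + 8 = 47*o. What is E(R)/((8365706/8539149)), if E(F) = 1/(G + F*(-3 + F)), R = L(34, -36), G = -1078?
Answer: 76852341/24223721562188 ≈ 3.1726e-6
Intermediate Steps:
L(y, o) = -8/3 + 47*o/3 (L(y, o) = -8/3 + (47*o)/3 = -8/3 + 47*o/3)
R = -1700/3 (R = -8/3 + (47/3)*(-36) = -8/3 - 564 = -1700/3 ≈ -566.67)
E(F) = 1/(-1078 + F*(-3 + F))
E(R)/((8365706/8539149)) = 1/((-1078 + (-1700/3)² - 3*(-1700/3))*((8365706/8539149))) = 1/((-1078 + 2890000/9 + 1700)*((8365706*(1/8539149)))) = 1/((2895598/9)*(8365706/8539149)) = (9/2895598)*(8539149/8365706) = 76852341/24223721562188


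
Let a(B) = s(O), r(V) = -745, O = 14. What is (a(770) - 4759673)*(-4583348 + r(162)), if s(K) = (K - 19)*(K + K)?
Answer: 21819425454609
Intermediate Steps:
s(K) = 2*K*(-19 + K) (s(K) = (-19 + K)*(2*K) = 2*K*(-19 + K))
a(B) = -140 (a(B) = 2*14*(-19 + 14) = 2*14*(-5) = -140)
(a(770) - 4759673)*(-4583348 + r(162)) = (-140 - 4759673)*(-4583348 - 745) = -4759813*(-4584093) = 21819425454609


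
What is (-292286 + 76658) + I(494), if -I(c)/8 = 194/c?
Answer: -53260892/247 ≈ -2.1563e+5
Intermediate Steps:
I(c) = -1552/c
(-292286 + 76658) + I(494) = (-292286 + 76658) - 1552/494 = -215628 - 1552*1/494 = -215628 - 776/247 = -53260892/247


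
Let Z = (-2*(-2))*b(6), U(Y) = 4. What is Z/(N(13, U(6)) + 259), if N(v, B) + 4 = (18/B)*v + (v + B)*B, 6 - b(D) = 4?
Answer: 16/763 ≈ 0.020970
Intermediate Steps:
b(D) = 2 (b(D) = 6 - 1*4 = 6 - 4 = 2)
N(v, B) = -4 + B*(B + v) + 18*v/B (N(v, B) = -4 + ((18/B)*v + (v + B)*B) = -4 + (18*v/B + (B + v)*B) = -4 + (18*v/B + B*(B + v)) = -4 + (B*(B + v) + 18*v/B) = -4 + B*(B + v) + 18*v/B)
Z = 8 (Z = -2*(-2)*2 = 4*2 = 8)
Z/(N(13, U(6)) + 259) = 8/((-4 + 4² + 4*13 + 18*13/4) + 259) = 8/((-4 + 16 + 52 + 18*13*(¼)) + 259) = 8/((-4 + 16 + 52 + 117/2) + 259) = 8/(245/2 + 259) = 8/(763/2) = 8*(2/763) = 16/763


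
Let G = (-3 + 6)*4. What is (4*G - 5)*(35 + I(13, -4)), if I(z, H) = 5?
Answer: 1720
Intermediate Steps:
G = 12 (G = 3*4 = 12)
(4*G - 5)*(35 + I(13, -4)) = (4*12 - 5)*(35 + 5) = (48 - 5)*40 = 43*40 = 1720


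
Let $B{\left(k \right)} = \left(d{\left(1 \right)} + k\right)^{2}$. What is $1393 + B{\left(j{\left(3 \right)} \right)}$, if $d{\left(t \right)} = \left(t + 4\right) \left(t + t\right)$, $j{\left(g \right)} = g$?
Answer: $1562$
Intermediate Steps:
$d{\left(t \right)} = 2 t \left(4 + t\right)$ ($d{\left(t \right)} = \left(4 + t\right) 2 t = 2 t \left(4 + t\right)$)
$B{\left(k \right)} = \left(10 + k\right)^{2}$ ($B{\left(k \right)} = \left(2 \cdot 1 \left(4 + 1\right) + k\right)^{2} = \left(2 \cdot 1 \cdot 5 + k\right)^{2} = \left(10 + k\right)^{2}$)
$1393 + B{\left(j{\left(3 \right)} \right)} = 1393 + \left(10 + 3\right)^{2} = 1393 + 13^{2} = 1393 + 169 = 1562$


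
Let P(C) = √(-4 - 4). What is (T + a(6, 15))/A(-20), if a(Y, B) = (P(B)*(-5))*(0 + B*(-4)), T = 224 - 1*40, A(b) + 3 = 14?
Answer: 184/11 + 600*I*√2/11 ≈ 16.727 + 77.139*I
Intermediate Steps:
A(b) = 11 (A(b) = -3 + 14 = 11)
P(C) = 2*I*√2 (P(C) = √(-8) = 2*I*√2)
T = 184 (T = 224 - 40 = 184)
a(Y, B) = 40*I*B*√2 (a(Y, B) = ((2*I*√2)*(-5))*(0 + B*(-4)) = (-10*I*√2)*(0 - 4*B) = (-10*I*√2)*(-4*B) = 40*I*B*√2)
(T + a(6, 15))/A(-20) = (184 + 40*I*15*√2)/11 = (184 + 600*I*√2)*(1/11) = 184/11 + 600*I*√2/11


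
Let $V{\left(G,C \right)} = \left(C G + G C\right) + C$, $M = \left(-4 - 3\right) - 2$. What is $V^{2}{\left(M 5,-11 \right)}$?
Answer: $958441$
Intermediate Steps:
$M = -9$ ($M = -7 - 2 = -9$)
$V{\left(G,C \right)} = C + 2 C G$ ($V{\left(G,C \right)} = \left(C G + C G\right) + C = 2 C G + C = C + 2 C G$)
$V^{2}{\left(M 5,-11 \right)} = \left(- 11 \left(1 + 2 \left(\left(-9\right) 5\right)\right)\right)^{2} = \left(- 11 \left(1 + 2 \left(-45\right)\right)\right)^{2} = \left(- 11 \left(1 - 90\right)\right)^{2} = \left(\left(-11\right) \left(-89\right)\right)^{2} = 979^{2} = 958441$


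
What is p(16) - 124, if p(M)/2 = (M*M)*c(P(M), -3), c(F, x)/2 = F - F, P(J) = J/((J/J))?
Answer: -124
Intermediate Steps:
P(J) = J (P(J) = J/1 = J*1 = J)
c(F, x) = 0 (c(F, x) = 2*(F - F) = 2*0 = 0)
p(M) = 0 (p(M) = 2*((M*M)*0) = 2*(M²*0) = 2*0 = 0)
p(16) - 124 = 0 - 124 = -124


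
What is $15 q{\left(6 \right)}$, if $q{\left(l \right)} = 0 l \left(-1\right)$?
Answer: $0$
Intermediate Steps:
$q{\left(l \right)} = 0$ ($q{\left(l \right)} = 0 \left(-1\right) = 0$)
$15 q{\left(6 \right)} = 15 \cdot 0 = 0$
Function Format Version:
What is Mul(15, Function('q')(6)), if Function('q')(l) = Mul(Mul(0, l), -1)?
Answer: 0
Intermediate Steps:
Function('q')(l) = 0 (Function('q')(l) = Mul(0, -1) = 0)
Mul(15, Function('q')(6)) = Mul(15, 0) = 0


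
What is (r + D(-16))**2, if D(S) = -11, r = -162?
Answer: 29929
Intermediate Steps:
(r + D(-16))**2 = (-162 - 11)**2 = (-173)**2 = 29929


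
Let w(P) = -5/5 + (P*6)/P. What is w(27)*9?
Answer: 45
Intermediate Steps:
w(P) = 5 (w(P) = -5*⅕ + (6*P)/P = -1 + 6 = 5)
w(27)*9 = 5*9 = 45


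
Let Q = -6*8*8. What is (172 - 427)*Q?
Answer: 97920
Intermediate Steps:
Q = -384 (Q = -48*8 = -384)
(172 - 427)*Q = (172 - 427)*(-384) = -255*(-384) = 97920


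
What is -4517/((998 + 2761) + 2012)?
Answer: -4517/5771 ≈ -0.78271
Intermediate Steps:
-4517/((998 + 2761) + 2012) = -4517/(3759 + 2012) = -4517/5771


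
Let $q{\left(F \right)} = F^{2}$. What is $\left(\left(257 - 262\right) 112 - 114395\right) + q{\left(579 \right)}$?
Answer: $220286$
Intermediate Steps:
$\left(\left(257 - 262\right) 112 - 114395\right) + q{\left(579 \right)} = \left(\left(257 - 262\right) 112 - 114395\right) + 579^{2} = \left(\left(-5\right) 112 - 114395\right) + 335241 = \left(-560 - 114395\right) + 335241 = -114955 + 335241 = 220286$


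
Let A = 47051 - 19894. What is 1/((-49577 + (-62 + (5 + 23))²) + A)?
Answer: -1/21264 ≈ -4.7028e-5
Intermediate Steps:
A = 27157
1/((-49577 + (-62 + (5 + 23))²) + A) = 1/((-49577 + (-62 + (5 + 23))²) + 27157) = 1/((-49577 + (-62 + 28)²) + 27157) = 1/((-49577 + (-34)²) + 27157) = 1/((-49577 + 1156) + 27157) = 1/(-48421 + 27157) = 1/(-21264) = -1/21264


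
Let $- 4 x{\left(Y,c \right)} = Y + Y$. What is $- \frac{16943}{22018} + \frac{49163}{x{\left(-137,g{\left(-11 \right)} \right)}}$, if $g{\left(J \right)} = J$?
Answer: $\frac{2162620677}{3016466} \approx 716.94$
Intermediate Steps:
$x{\left(Y,c \right)} = - \frac{Y}{2}$ ($x{\left(Y,c \right)} = - \frac{Y + Y}{4} = - \frac{2 Y}{4} = - \frac{Y}{2}$)
$- \frac{16943}{22018} + \frac{49163}{x{\left(-137,g{\left(-11 \right)} \right)}} = - \frac{16943}{22018} + \frac{49163}{\left(- \frac{1}{2}\right) \left(-137\right)} = \left(-16943\right) \frac{1}{22018} + \frac{49163}{\frac{137}{2}} = - \frac{16943}{22018} + 49163 \cdot \frac{2}{137} = - \frac{16943}{22018} + \frac{98326}{137} = \frac{2162620677}{3016466}$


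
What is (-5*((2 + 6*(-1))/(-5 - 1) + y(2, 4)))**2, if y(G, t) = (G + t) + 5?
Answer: 30625/9 ≈ 3402.8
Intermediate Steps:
y(G, t) = 5 + G + t
(-5*((2 + 6*(-1))/(-5 - 1) + y(2, 4)))**2 = (-5*((2 + 6*(-1))/(-5 - 1) + (5 + 2 + 4)))**2 = (-5*((2 - 6)/(-6) + 11))**2 = (-5*(-4*(-1/6) + 11))**2 = (-5*(2/3 + 11))**2 = (-5*35/3)**2 = (-175/3)**2 = 30625/9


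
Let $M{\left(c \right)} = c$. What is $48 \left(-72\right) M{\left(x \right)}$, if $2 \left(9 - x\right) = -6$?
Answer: $-41472$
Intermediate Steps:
$x = 12$ ($x = 9 - -3 = 9 + 3 = 12$)
$48 \left(-72\right) M{\left(x \right)} = 48 \left(-72\right) 12 = \left(-3456\right) 12 = -41472$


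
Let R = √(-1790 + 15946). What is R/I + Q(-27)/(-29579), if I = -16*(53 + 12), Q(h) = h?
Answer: 27/29579 - √3539/520 ≈ -0.11349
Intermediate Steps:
R = 2*√3539 (R = √14156 = 2*√3539 ≈ 118.98)
I = -1040 (I = -16*65 = -1040)
R/I + Q(-27)/(-29579) = (2*√3539)/(-1040) - 27/(-29579) = (2*√3539)*(-1/1040) - 27*(-1/29579) = -√3539/520 + 27/29579 = 27/29579 - √3539/520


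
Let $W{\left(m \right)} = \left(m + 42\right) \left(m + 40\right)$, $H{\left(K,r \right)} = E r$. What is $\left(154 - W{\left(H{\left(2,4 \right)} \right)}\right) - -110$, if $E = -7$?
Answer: $96$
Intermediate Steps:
$H{\left(K,r \right)} = - 7 r$
$W{\left(m \right)} = \left(40 + m\right) \left(42 + m\right)$ ($W{\left(m \right)} = \left(42 + m\right) \left(40 + m\right) = \left(40 + m\right) \left(42 + m\right)$)
$\left(154 - W{\left(H{\left(2,4 \right)} \right)}\right) - -110 = \left(154 - \left(1680 + \left(\left(-7\right) 4\right)^{2} + 82 \left(\left(-7\right) 4\right)\right)\right) - -110 = \left(154 - \left(1680 + \left(-28\right)^{2} + 82 \left(-28\right)\right)\right) + 110 = \left(154 - \left(1680 + 784 - 2296\right)\right) + 110 = \left(154 - 168\right) + 110 = -14 + 110 = 96$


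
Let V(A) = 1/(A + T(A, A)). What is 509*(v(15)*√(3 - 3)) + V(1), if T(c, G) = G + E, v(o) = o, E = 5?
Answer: ⅐ ≈ 0.14286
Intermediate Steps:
T(c, G) = 5 + G (T(c, G) = G + 5 = 5 + G)
V(A) = 1/(5 + 2*A) (V(A) = 1/(A + (5 + A)) = 1/(5 + 2*A))
509*(v(15)*√(3 - 3)) + V(1) = 509*(15*√(3 - 3)) + 1/(5 + 2*1) = 509*(15*√0) + 1/(5 + 2) = 509*(15*0) + 1/7 = 509*0 + ⅐ = 0 + ⅐ = ⅐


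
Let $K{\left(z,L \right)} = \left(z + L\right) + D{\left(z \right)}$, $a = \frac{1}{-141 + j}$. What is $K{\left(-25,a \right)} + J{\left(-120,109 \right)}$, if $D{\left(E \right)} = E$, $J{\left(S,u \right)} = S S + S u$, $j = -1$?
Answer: $\frac{180339}{142} \approx 1270.0$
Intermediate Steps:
$J{\left(S,u \right)} = S^{2} + S u$
$a = - \frac{1}{142}$ ($a = \frac{1}{-141 - 1} = \frac{1}{-142} = - \frac{1}{142} \approx -0.0070423$)
$K{\left(z,L \right)} = L + 2 z$ ($K{\left(z,L \right)} = \left(z + L\right) + z = \left(L + z\right) + z = L + 2 z$)
$K{\left(-25,a \right)} + J{\left(-120,109 \right)} = \left(- \frac{1}{142} + 2 \left(-25\right)\right) - 120 \left(-120 + 109\right) = \left(- \frac{1}{142} - 50\right) - -1320 = - \frac{7101}{142} + 1320 = \frac{180339}{142}$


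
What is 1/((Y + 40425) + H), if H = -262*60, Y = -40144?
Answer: -1/15439 ≈ -6.4771e-5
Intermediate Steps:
H = -15720
1/((Y + 40425) + H) = 1/((-40144 + 40425) - 15720) = 1/(281 - 15720) = 1/(-15439) = -1/15439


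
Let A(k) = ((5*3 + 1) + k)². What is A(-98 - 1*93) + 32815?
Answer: 63440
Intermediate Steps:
A(k) = (16 + k)² (A(k) = ((15 + 1) + k)² = (16 + k)²)
A(-98 - 1*93) + 32815 = (16 + (-98 - 1*93))² + 32815 = (16 + (-98 - 93))² + 32815 = (16 - 191)² + 32815 = (-175)² + 32815 = 30625 + 32815 = 63440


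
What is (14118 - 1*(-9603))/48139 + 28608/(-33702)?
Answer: -96285895/270396763 ≈ -0.35609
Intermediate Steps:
(14118 - 1*(-9603))/48139 + 28608/(-33702) = (14118 + 9603)*(1/48139) + 28608*(-1/33702) = 23721*(1/48139) - 4768/5617 = 23721/48139 - 4768/5617 = -96285895/270396763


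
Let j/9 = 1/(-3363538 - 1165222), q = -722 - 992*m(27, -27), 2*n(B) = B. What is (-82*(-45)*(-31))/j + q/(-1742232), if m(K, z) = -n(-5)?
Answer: 50141907014195201/871116 ≈ 5.7561e+10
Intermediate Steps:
n(B) = B/2
m(K, z) = 5/2 (m(K, z) = -(-5)/2 = -1*(-5/2) = 5/2)
q = -3202 (q = -722 - 992*5/2 = -722 - 2480 = -3202)
j = -9/4528760 (j = 9/(-3363538 - 1165222) = 9/(-4528760) = 9*(-1/4528760) = -9/4528760 ≈ -1.9873e-6)
(-82*(-45)*(-31))/j + q/(-1742232) = (-82*(-45)*(-31))/(-9/4528760) - 3202/(-1742232) = (3690*(-31))*(-4528760/9) - 3202*(-1/1742232) = -114390*(-4528760/9) + 1601/871116 = 57560539600 + 1601/871116 = 50141907014195201/871116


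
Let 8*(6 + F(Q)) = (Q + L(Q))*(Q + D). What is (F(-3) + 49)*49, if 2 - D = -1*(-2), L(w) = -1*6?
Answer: 18179/8 ≈ 2272.4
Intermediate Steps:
L(w) = -6
D = 0 (D = 2 - (-1)*(-2) = 2 - 1*2 = 2 - 2 = 0)
F(Q) = -6 + Q*(-6 + Q)/8 (F(Q) = -6 + ((Q - 6)*(Q + 0))/8 = -6 + ((-6 + Q)*Q)/8 = -6 + (Q*(-6 + Q))/8 = -6 + Q*(-6 + Q)/8)
(F(-3) + 49)*49 = ((-6 - 3/4*(-3) + (1/8)*(-3)**2) + 49)*49 = ((-6 + 9/4 + (1/8)*9) + 49)*49 = ((-6 + 9/4 + 9/8) + 49)*49 = (-21/8 + 49)*49 = (371/8)*49 = 18179/8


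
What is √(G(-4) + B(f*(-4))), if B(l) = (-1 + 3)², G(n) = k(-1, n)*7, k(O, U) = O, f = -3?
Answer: I*√3 ≈ 1.732*I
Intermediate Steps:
G(n) = -7 (G(n) = -1*7 = -7)
B(l) = 4 (B(l) = 2² = 4)
√(G(-4) + B(f*(-4))) = √(-7 + 4) = √(-3) = I*√3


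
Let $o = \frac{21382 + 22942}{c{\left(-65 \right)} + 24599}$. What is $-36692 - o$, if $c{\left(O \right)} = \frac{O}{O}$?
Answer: $- \frac{225666881}{6150} \approx -36694.0$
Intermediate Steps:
$c{\left(O \right)} = 1$
$o = \frac{11081}{6150}$ ($o = \frac{21382 + 22942}{1 + 24599} = \frac{44324}{24600} = 44324 \cdot \frac{1}{24600} = \frac{11081}{6150} \approx 1.8018$)
$-36692 - o = -36692 - \frac{11081}{6150} = - \frac{225666881}{6150}$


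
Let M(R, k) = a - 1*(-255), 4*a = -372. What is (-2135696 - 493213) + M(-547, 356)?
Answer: -2628747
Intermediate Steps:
a = -93 (a = (¼)*(-372) = -93)
M(R, k) = 162 (M(R, k) = -93 - 1*(-255) = -93 + 255 = 162)
(-2135696 - 493213) + M(-547, 356) = (-2135696 - 493213) + 162 = -2628909 + 162 = -2628747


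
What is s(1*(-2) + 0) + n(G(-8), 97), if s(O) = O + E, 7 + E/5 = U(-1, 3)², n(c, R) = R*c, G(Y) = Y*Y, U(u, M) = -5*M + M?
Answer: 6891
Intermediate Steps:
U(u, M) = -4*M
G(Y) = Y²
E = 685 (E = -35 + 5*(-4*3)² = -35 + 5*(-12)² = -35 + 5*144 = -35 + 720 = 685)
s(O) = 685 + O (s(O) = O + 685 = 685 + O)
s(1*(-2) + 0) + n(G(-8), 97) = (685 + (1*(-2) + 0)) + 97*(-8)² = (685 + (-2 + 0)) + 97*64 = (685 - 2) + 6208 = 683 + 6208 = 6891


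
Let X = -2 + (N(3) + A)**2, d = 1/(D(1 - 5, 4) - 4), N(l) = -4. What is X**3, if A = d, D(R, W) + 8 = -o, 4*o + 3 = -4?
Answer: 15367675671928/4750104241 ≈ 3235.2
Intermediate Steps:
o = -7/4 (o = -3/4 + (1/4)*(-4) = -3/4 - 1 = -7/4 ≈ -1.7500)
D(R, W) = -25/4 (D(R, W) = -8 - 1*(-7/4) = -8 + 7/4 = -25/4)
d = -4/41 (d = 1/(-25/4 - 4) = 1/(-41/4) = -4/41 ≈ -0.097561)
A = -4/41 ≈ -0.097561
X = 24862/1681 (X = -2 + (-4 - 4/41)**2 = -2 + (-168/41)**2 = -2 + 28224/1681 = 24862/1681 ≈ 14.790)
X**3 = (24862/1681)**3 = 15367675671928/4750104241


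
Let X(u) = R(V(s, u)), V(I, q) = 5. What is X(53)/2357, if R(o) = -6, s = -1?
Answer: -6/2357 ≈ -0.0025456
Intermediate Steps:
X(u) = -6
X(53)/2357 = -6/2357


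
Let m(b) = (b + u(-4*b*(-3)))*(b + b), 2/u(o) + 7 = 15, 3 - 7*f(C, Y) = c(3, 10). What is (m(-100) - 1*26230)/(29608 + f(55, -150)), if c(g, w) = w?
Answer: -6280/29607 ≈ -0.21211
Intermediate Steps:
f(C, Y) = -1 (f(C, Y) = 3/7 - ⅐*10 = 3/7 - 10/7 = -1)
u(o) = ¼ (u(o) = 2/(-7 + 15) = 2/8 = 2*(⅛) = ¼)
m(b) = 2*b*(¼ + b) (m(b) = (b + ¼)*(b + b) = (¼ + b)*(2*b) = 2*b*(¼ + b))
(m(-100) - 1*26230)/(29608 + f(55, -150)) = ((½)*(-100)*(1 + 4*(-100)) - 1*26230)/(29608 - 1) = ((½)*(-100)*(1 - 400) - 26230)/29607 = ((½)*(-100)*(-399) - 26230)*(1/29607) = (19950 - 26230)*(1/29607) = -6280*1/29607 = -6280/29607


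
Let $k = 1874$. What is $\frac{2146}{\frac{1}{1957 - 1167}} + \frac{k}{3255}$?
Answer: $\frac{5518333574}{3255} \approx 1.6953 \cdot 10^{6}$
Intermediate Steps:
$\frac{2146}{\frac{1}{1957 - 1167}} + \frac{k}{3255} = \frac{2146}{\frac{1}{1957 - 1167}} + \frac{1874}{3255} = \frac{2146}{\frac{1}{790}} + 1874 \cdot \frac{1}{3255} = 2146 \frac{1}{\frac{1}{790}} + \frac{1874}{3255} = 2146 \cdot 790 + \frac{1874}{3255} = 1695340 + \frac{1874}{3255} = \frac{5518333574}{3255}$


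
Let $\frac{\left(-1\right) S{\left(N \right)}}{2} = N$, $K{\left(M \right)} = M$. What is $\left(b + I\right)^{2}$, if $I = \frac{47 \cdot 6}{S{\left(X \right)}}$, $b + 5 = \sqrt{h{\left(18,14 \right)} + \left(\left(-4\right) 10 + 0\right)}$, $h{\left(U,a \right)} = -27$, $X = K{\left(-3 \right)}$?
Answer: $\left(42 + i \sqrt{67}\right)^{2} \approx 1697.0 + 687.57 i$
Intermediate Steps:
$X = -3$
$S{\left(N \right)} = - 2 N$
$b = -5 + i \sqrt{67}$ ($b = -5 + \sqrt{-27 + \left(\left(-4\right) 10 + 0\right)} = -5 + \sqrt{-27 + \left(-40 + 0\right)} = -5 + \sqrt{-27 - 40} = -5 + \sqrt{-67} = -5 + i \sqrt{67} \approx -5.0 + 8.1853 i$)
$I = 47$ ($I = \frac{47 \cdot 6}{\left(-2\right) \left(-3\right)} = \frac{282}{6} = 282 \cdot \frac{1}{6} = 47$)
$\left(b + I\right)^{2} = \left(\left(-5 + i \sqrt{67}\right) + 47\right)^{2} = \left(42 + i \sqrt{67}\right)^{2}$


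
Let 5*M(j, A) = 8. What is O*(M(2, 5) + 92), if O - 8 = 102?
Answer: 10296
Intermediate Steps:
O = 110 (O = 8 + 102 = 110)
M(j, A) = 8/5 (M(j, A) = (⅕)*8 = 8/5)
O*(M(2, 5) + 92) = 110*(8/5 + 92) = 110*(468/5) = 10296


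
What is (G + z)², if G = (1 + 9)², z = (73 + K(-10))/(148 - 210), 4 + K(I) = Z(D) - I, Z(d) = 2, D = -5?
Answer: 37442161/3844 ≈ 9740.4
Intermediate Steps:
K(I) = -2 - I (K(I) = -4 + (2 - I) = -2 - I)
z = -81/62 (z = (73 + (-2 - 1*(-10)))/(148 - 210) = (73 + (-2 + 10))/(-62) = (73 + 8)*(-1/62) = 81*(-1/62) = -81/62 ≈ -1.3065)
G = 100 (G = 10² = 100)
(G + z)² = (100 - 81/62)² = (6119/62)² = 37442161/3844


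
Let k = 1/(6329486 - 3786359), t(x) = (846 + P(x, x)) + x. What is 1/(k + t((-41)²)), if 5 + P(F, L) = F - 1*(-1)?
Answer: 2543127/10691305909 ≈ 0.00023787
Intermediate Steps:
P(F, L) = -4 + F (P(F, L) = -5 + (F - 1*(-1)) = -5 + (F + 1) = -5 + (1 + F) = -4 + F)
t(x) = 842 + 2*x (t(x) = (846 + (-4 + x)) + x = (842 + x) + x = 842 + 2*x)
k = 1/2543127 ≈ 3.9322e-7
1/(k + t((-41)²)) = 1/(1/2543127 + (842 + 2*(-41)²)) = 1/(1/2543127 + (842 + 2*1681)) = 1/(1/2543127 + (842 + 3362)) = 1/(1/2543127 + 4204) = 1/(10691305909/2543127) = 2543127/10691305909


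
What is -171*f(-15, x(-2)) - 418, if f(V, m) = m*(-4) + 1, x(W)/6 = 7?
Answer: 28139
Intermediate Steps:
x(W) = 42 (x(W) = 6*7 = 42)
f(V, m) = 1 - 4*m (f(V, m) = -4*m + 1 = 1 - 4*m)
-171*f(-15, x(-2)) - 418 = -171*(1 - 4*42) - 418 = -171*(1 - 168) - 418 = -171*(-167) - 418 = 28557 - 418 = 28139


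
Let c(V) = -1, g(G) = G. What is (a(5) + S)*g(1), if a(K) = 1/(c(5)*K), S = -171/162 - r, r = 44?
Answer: -4073/90 ≈ -45.256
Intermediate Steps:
S = -811/18 (S = -171/162 - 1*44 = -171*1/162 - 44 = -19/18 - 44 = -811/18 ≈ -45.056)
a(K) = -1/K (a(K) = 1/((-1)*K) = -1/K)
(a(5) + S)*g(1) = (-1/5 - 811/18)*1 = (-1*⅕ - 811/18)*1 = (-⅕ - 811/18)*1 = -4073/90*1 = -4073/90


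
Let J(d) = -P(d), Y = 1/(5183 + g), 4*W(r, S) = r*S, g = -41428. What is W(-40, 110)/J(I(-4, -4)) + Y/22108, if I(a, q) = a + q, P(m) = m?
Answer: -110179363251/801304460 ≈ -137.50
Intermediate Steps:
W(r, S) = S*r/4 (W(r, S) = (r*S)/4 = (S*r)/4 = S*r/4)
Y = -1/36245 (Y = 1/(5183 - 41428) = 1/(-36245) = -1/36245 ≈ -2.7590e-5)
J(d) = -d
W(-40, 110)/J(I(-4, -4)) + Y/22108 = ((¼)*110*(-40))/((-(-4 - 4))) - 1/36245/22108 = -1100/((-1*(-8))) - 1/36245*1/22108 = -1100/8 - 1/801304460 = -1100*⅛ - 1/801304460 = -275/2 - 1/801304460 = -110179363251/801304460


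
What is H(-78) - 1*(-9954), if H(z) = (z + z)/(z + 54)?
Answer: 19921/2 ≈ 9960.5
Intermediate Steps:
H(z) = 2*z/(54 + z) (H(z) = (2*z)/(54 + z) = 2*z/(54 + z))
H(-78) - 1*(-9954) = 2*(-78)/(54 - 78) - 1*(-9954) = 2*(-78)/(-24) + 9954 = 2*(-78)*(-1/24) + 9954 = 13/2 + 9954 = 19921/2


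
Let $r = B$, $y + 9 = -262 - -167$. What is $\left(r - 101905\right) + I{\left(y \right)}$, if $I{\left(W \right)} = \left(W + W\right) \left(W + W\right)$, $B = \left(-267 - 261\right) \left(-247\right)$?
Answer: $71775$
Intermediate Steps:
$B = 130416$ ($B = \left(-528\right) \left(-247\right) = 130416$)
$y = -104$ ($y = -9 - 95 = -104$)
$r = 130416$
$I{\left(W \right)} = 4 W^{2}$ ($I{\left(W \right)} = 2 W 2 W = 4 W^{2}$)
$\left(r - 101905\right) + I{\left(y \right)} = \left(130416 - 101905\right) + 4 \left(-104\right)^{2} = \left(130416 + \left(-120215 + 18310\right)\right) + 4 \cdot 10816 = \left(130416 - 101905\right) + 43264 = 28511 + 43264 = 71775$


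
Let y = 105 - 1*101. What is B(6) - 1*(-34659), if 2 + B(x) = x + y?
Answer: 34667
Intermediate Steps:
y = 4 (y = 105 - 101 = 4)
B(x) = 2 + x (B(x) = -2 + (x + 4) = -2 + (4 + x) = 2 + x)
B(6) - 1*(-34659) = (2 + 6) - 1*(-34659) = 8 + 34659 = 34667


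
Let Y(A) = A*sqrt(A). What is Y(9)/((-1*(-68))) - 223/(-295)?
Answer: 23129/20060 ≈ 1.1530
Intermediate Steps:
Y(A) = A**(3/2)
Y(9)/((-1*(-68))) - 223/(-295) = 9**(3/2)/((-1*(-68))) - 223/(-295) = 27/68 - 223*(-1/295) = 27*(1/68) + 223/295 = 27/68 + 223/295 = 23129/20060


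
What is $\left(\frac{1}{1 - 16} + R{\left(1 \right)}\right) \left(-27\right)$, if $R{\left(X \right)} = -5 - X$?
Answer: $\frac{819}{5} \approx 163.8$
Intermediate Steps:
$\left(\frac{1}{1 - 16} + R{\left(1 \right)}\right) \left(-27\right) = \left(\frac{1}{1 - 16} - 6\right) \left(-27\right) = \left(\frac{1}{-15} - 6\right) \left(-27\right) = \left(- \frac{1}{15} - 6\right) \left(-27\right) = \left(- \frac{91}{15}\right) \left(-27\right) = \frac{819}{5}$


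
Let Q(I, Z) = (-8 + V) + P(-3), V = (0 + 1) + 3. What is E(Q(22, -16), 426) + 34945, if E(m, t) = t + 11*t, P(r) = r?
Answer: 40057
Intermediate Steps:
V = 4 (V = 1 + 3 = 4)
Q(I, Z) = -7 (Q(I, Z) = (-8 + 4) - 3 = -4 - 3 = -7)
E(m, t) = 12*t
E(Q(22, -16), 426) + 34945 = 12*426 + 34945 = 5112 + 34945 = 40057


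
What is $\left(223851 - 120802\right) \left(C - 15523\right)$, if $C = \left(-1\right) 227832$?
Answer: $-25077489395$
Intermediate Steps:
$C = -227832$
$\left(223851 - 120802\right) \left(C - 15523\right) = \left(223851 - 120802\right) \left(-227832 - 15523\right) = 103049 \left(-243355\right) = -25077489395$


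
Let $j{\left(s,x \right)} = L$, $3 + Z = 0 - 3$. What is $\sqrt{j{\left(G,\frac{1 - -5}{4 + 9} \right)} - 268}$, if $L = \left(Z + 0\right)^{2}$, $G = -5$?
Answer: $2 i \sqrt{58} \approx 15.232 i$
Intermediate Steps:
$Z = -6$ ($Z = -3 + \left(0 - 3\right) = -3 - 3 = -6$)
$L = 36$ ($L = \left(-6 + 0\right)^{2} = \left(-6\right)^{2} = 36$)
$j{\left(s,x \right)} = 36$
$\sqrt{j{\left(G,\frac{1 - -5}{4 + 9} \right)} - 268} = \sqrt{36 - 268} = \sqrt{-232} = 2 i \sqrt{58}$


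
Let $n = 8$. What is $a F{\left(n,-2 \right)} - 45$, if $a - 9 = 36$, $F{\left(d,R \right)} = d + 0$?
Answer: $315$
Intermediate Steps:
$F{\left(d,R \right)} = d$
$a = 45$ ($a = 9 + 36 = 45$)
$a F{\left(n,-2 \right)} - 45 = 45 \cdot 8 - 45 = 360 - 45 = 315$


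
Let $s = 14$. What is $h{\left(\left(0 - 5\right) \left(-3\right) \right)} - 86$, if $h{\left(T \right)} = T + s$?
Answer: $-57$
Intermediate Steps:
$h{\left(T \right)} = 14 + T$ ($h{\left(T \right)} = T + 14 = 14 + T$)
$h{\left(\left(0 - 5\right) \left(-3\right) \right)} - 86 = \left(14 + \left(0 - 5\right) \left(-3\right)\right) - 86 = \left(14 - -15\right) - 86 = \left(14 + 15\right) - 86 = 29 - 86 = -57$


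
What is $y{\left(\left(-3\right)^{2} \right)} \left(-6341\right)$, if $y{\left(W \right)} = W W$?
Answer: $-513621$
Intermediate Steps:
$y{\left(W \right)} = W^{2}$
$y{\left(\left(-3\right)^{2} \right)} \left(-6341\right) = \left(\left(-3\right)^{2}\right)^{2} \left(-6341\right) = 9^{2} \left(-6341\right) = 81 \left(-6341\right) = -513621$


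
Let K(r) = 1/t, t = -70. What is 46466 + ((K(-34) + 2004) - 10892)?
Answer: 2630459/70 ≈ 37578.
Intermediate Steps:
K(r) = -1/70 (K(r) = 1/(-70) = -1/70)
46466 + ((K(-34) + 2004) - 10892) = 46466 + ((-1/70 + 2004) - 10892) = 46466 + (140279/70 - 10892) = 46466 - 622161/70 = 2630459/70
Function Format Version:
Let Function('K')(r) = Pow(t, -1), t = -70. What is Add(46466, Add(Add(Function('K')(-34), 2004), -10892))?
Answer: Rational(2630459, 70) ≈ 37578.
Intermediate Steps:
Function('K')(r) = Rational(-1, 70) (Function('K')(r) = Pow(-70, -1) = Rational(-1, 70))
Add(46466, Add(Add(Function('K')(-34), 2004), -10892)) = Add(46466, Add(Add(Rational(-1, 70), 2004), -10892)) = Add(46466, Add(Rational(140279, 70), -10892)) = Add(46466, Rational(-622161, 70)) = Rational(2630459, 70)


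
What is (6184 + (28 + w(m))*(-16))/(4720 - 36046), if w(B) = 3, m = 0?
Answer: -948/5221 ≈ -0.18157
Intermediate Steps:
(6184 + (28 + w(m))*(-16))/(4720 - 36046) = (6184 + (28 + 3)*(-16))/(4720 - 36046) = (6184 + 31*(-16))/(-31326) = (6184 - 496)*(-1/31326) = 5688*(-1/31326) = -948/5221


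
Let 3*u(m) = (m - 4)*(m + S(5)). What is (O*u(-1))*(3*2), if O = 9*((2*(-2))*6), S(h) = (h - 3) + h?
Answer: 12960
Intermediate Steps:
S(h) = -3 + 2*h (S(h) = (-3 + h) + h = -3 + 2*h)
u(m) = (-4 + m)*(7 + m)/3 (u(m) = ((m - 4)*(m + (-3 + 2*5)))/3 = ((-4 + m)*(m + (-3 + 10)))/3 = ((-4 + m)*(m + 7))/3 = ((-4 + m)*(7 + m))/3 = (-4 + m)*(7 + m)/3)
O = -216 (O = 9*(-4*6) = 9*(-24) = -216)
(O*u(-1))*(3*2) = (-216*(-28/3 - 1 + (⅓)*(-1)²))*(3*2) = -216*(-28/3 - 1 + (⅓)*1)*6 = -216*(-28/3 - 1 + ⅓)*6 = -216*(-10)*6 = 2160*6 = 12960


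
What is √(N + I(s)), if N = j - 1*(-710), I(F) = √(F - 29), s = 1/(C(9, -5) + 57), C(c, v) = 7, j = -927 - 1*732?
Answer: √(-15184 + 2*I*√1855)/4 ≈ 0.087381 + 30.806*I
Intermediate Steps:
j = -1659 (j = -927 - 732 = -1659)
s = 1/64 (s = 1/(7 + 57) = 1/64 ≈ 0.015625)
I(F) = √(-29 + F)
N = -949 (N = -1659 - 1*(-710) = -1659 + 710 = -949)
√(N + I(s)) = √(-949 + √(-29 + 1/64)) = √(-949 + √(-1855/64)) = √(-949 + I*√1855/8)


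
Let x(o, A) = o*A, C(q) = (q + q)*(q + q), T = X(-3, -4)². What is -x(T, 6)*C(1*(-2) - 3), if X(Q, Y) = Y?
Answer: -9600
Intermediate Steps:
T = 16 (T = (-4)² = 16)
C(q) = 4*q² (C(q) = (2*q)*(2*q) = 4*q²)
x(o, A) = A*o
-x(T, 6)*C(1*(-2) - 3) = -6*16*4*(1*(-2) - 3)² = -96*4*(-2 - 3)² = -96*4*(-5)² = -96*4*25 = -96*100 = -1*9600 = -9600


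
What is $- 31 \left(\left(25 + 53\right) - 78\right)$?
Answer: $0$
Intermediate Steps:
$- 31 \left(\left(25 + 53\right) - 78\right) = - 31 \left(78 - 78\right) = \left(-31\right) 0 = 0$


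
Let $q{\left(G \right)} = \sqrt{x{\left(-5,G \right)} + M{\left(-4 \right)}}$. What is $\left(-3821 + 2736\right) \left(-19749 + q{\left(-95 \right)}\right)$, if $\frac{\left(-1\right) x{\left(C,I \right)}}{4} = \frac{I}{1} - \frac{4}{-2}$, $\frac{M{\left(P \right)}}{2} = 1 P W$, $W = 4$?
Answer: $21427665 - 2170 \sqrt{85} \approx 2.1408 \cdot 10^{7}$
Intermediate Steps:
$M{\left(P \right)} = 8 P$ ($M{\left(P \right)} = 2 \cdot 1 P 4 = 2 P 4 = 2 \cdot 4 P = 8 P$)
$x{\left(C,I \right)} = -8 - 4 I$ ($x{\left(C,I \right)} = - 4 \left(\frac{I}{1} - \frac{4}{-2}\right) = - 4 \left(I 1 - -2\right) = - 4 \left(I + 2\right) = - 4 \left(2 + I\right) = -8 - 4 I$)
$q{\left(G \right)} = \sqrt{-40 - 4 G}$ ($q{\left(G \right)} = \sqrt{\left(-8 - 4 G\right) + 8 \left(-4\right)} = \sqrt{\left(-8 - 4 G\right) - 32} = \sqrt{-40 - 4 G}$)
$\left(-3821 + 2736\right) \left(-19749 + q{\left(-95 \right)}\right) = \left(-3821 + 2736\right) \left(-19749 + 2 \sqrt{-10 - -95}\right) = - 1085 \left(-19749 + 2 \sqrt{-10 + 95}\right) = - 1085 \left(-19749 + 2 \sqrt{85}\right) = 21427665 - 2170 \sqrt{85}$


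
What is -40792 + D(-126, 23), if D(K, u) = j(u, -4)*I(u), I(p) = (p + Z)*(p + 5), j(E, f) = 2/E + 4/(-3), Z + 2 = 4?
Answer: -2874848/69 ≈ -41664.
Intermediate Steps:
Z = 2 (Z = -2 + 4 = 2)
j(E, f) = -4/3 + 2/E (j(E, f) = 2/E + 4*(-1/3) = 2/E - 4/3 = -4/3 + 2/E)
I(p) = (2 + p)*(5 + p) (I(p) = (p + 2)*(p + 5) = (2 + p)*(5 + p))
D(K, u) = (-4/3 + 2/u)*(10 + u**2 + 7*u)
-40792 + D(-126, 23) = -40792 + (2/3)*(30 + 23 - 11*23**2 - 2*23**3)/23 = -40792 + (2/3)*(1/23)*(30 + 23 - 11*529 - 2*12167) = -40792 + (2/3)*(1/23)*(30 + 23 - 5819 - 24334) = -40792 + (2/3)*(1/23)*(-30100) = -40792 - 60200/69 = -2874848/69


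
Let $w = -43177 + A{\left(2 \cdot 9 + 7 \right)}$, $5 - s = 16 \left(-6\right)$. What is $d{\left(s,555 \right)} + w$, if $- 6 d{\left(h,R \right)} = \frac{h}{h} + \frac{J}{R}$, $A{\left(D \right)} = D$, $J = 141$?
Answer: $- \frac{23949476}{555} \approx -43152.0$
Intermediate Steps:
$s = 101$ ($s = 5 - 16 \left(-6\right) = 5 - -96 = 5 + 96 = 101$)
$w = -43152$ ($w = -43177 + \left(2 \cdot 9 + 7\right) = -43177 + \left(18 + 7\right) = -43177 + 25 = -43152$)
$d{\left(h,R \right)} = - \frac{1}{6} - \frac{47}{2 R}$ ($d{\left(h,R \right)} = - \frac{\frac{h}{h} + \frac{141}{R}}{6} = - \frac{1 + \frac{141}{R}}{6} = - \frac{1}{6} - \frac{47}{2 R}$)
$d{\left(s,555 \right)} + w = \frac{-141 - 555}{6 \cdot 555} - 43152 = \frac{1}{6} \cdot \frac{1}{555} \left(-141 - 555\right) - 43152 = \frac{1}{6} \cdot \frac{1}{555} \left(-696\right) - 43152 = - \frac{116}{555} - 43152 = - \frac{23949476}{555}$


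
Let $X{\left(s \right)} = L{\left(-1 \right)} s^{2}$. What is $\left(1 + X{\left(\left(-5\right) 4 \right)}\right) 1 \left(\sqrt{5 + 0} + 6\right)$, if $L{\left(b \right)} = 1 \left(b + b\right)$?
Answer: $-4794 - 799 \sqrt{5} \approx -6580.6$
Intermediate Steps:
$L{\left(b \right)} = 2 b$ ($L{\left(b \right)} = 1 \cdot 2 b = 2 b$)
$X{\left(s \right)} = - 2 s^{2}$ ($X{\left(s \right)} = 2 \left(-1\right) s^{2} = - 2 s^{2}$)
$\left(1 + X{\left(\left(-5\right) 4 \right)}\right) 1 \left(\sqrt{5 + 0} + 6\right) = \left(1 - 2 \left(\left(-5\right) 4\right)^{2}\right) 1 \left(\sqrt{5 + 0} + 6\right) = \left(1 - 2 \left(-20\right)^{2}\right) 1 \left(\sqrt{5} + 6\right) = \left(1 - 800\right) 1 \left(6 + \sqrt{5}\right) = \left(-799\right) 1 \left(6 + \sqrt{5}\right) = - 799 \left(6 + \sqrt{5}\right) = -4794 - 799 \sqrt{5}$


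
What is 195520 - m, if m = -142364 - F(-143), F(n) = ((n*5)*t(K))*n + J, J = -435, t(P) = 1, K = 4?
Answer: 439694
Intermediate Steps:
F(n) = -435 + 5*n² (F(n) = ((n*5)*1)*n - 435 = ((5*n)*1)*n - 435 = (5*n)*n - 435 = 5*n² - 435 = -435 + 5*n²)
m = -244174 (m = -142364 - (-435 + 5*(-143)²) = -142364 - (-435 + 5*20449) = -142364 - (-435 + 102245) = -142364 - 1*101810 = -142364 - 101810 = -244174)
195520 - m = 195520 - 1*(-244174) = 195520 + 244174 = 439694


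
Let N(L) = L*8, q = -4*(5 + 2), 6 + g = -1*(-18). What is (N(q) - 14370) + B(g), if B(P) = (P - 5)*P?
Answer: -14510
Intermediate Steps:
g = 12 (g = -6 - 1*(-18) = -6 + 18 = 12)
B(P) = P*(-5 + P) (B(P) = (-5 + P)*P = P*(-5 + P))
q = -28 (q = -4*7 = -28)
N(L) = 8*L
(N(q) - 14370) + B(g) = (8*(-28) - 14370) + 12*(-5 + 12) = (-224 - 14370) + 12*7 = -14594 + 84 = -14510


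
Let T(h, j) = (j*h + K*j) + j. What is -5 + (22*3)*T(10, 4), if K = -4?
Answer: 1843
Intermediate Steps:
T(h, j) = -3*j + h*j (T(h, j) = (j*h - 4*j) + j = (h*j - 4*j) + j = (-4*j + h*j) + j = -3*j + h*j)
-5 + (22*3)*T(10, 4) = -5 + (22*3)*(4*(-3 + 10)) = -5 + 66*(4*7) = -5 + 66*28 = -5 + 1848 = 1843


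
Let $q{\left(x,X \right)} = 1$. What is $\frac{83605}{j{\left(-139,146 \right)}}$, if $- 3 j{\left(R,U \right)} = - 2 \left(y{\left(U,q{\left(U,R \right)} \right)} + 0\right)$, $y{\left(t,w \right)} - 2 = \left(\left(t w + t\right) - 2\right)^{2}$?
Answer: $\frac{83605}{56068} \approx 1.4911$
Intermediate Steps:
$y{\left(t,w \right)} = 2 + \left(-2 + t + t w\right)^{2}$ ($y{\left(t,w \right)} = 2 + \left(\left(t w + t\right) - 2\right)^{2} = 2 + \left(\left(t + t w\right) - 2\right)^{2} = 2 + \left(-2 + t + t w\right)^{2}$)
$j{\left(R,U \right)} = \frac{4}{3} + \frac{2 \left(-2 + 2 U\right)^{2}}{3}$ ($j{\left(R,U \right)} = - \frac{\left(-2\right) \left(\left(2 + \left(-2 + U + U 1\right)^{2}\right) + 0\right)}{3} = - \frac{\left(-2\right) \left(\left(2 + \left(-2 + U + U\right)^{2}\right) + 0\right)}{3} = - \frac{\left(-2\right) \left(\left(2 + \left(-2 + 2 U\right)^{2}\right) + 0\right)}{3} = - \frac{\left(-2\right) \left(2 + \left(-2 + 2 U\right)^{2}\right)}{3} = - \frac{-4 - 2 \left(-2 + 2 U\right)^{2}}{3} = \frac{4}{3} + \frac{2 \left(-2 + 2 U\right)^{2}}{3}$)
$\frac{83605}{j{\left(-139,146 \right)}} = \frac{83605}{\frac{4}{3} + \frac{8 \left(-1 + 146\right)^{2}}{3}} = \frac{83605}{\frac{4}{3} + \frac{8 \cdot 145^{2}}{3}} = \frac{83605}{\frac{4}{3} + \frac{8}{3} \cdot 21025} = \frac{83605}{\frac{4}{3} + \frac{168200}{3}} = \frac{83605}{56068}$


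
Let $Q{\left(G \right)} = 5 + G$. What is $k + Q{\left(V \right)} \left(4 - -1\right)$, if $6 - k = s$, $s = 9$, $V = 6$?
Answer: $52$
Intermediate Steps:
$k = -3$ ($k = 6 - 9 = -3$)
$k + Q{\left(V \right)} \left(4 - -1\right) = -3 + \left(5 + 6\right) \left(4 - -1\right) = -3 + 11 \left(4 + 1\right) = -3 + 11 \cdot 5 = -3 + 55 = 52$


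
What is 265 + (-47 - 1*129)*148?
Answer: -25783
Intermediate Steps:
265 + (-47 - 1*129)*148 = 265 + (-47 - 129)*148 = 265 - 176*148 = 265 - 26048 = -25783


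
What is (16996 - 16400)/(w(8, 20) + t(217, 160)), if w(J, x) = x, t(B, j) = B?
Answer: 596/237 ≈ 2.5148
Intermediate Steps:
(16996 - 16400)/(w(8, 20) + t(217, 160)) = (16996 - 16400)/(20 + 217) = 596/237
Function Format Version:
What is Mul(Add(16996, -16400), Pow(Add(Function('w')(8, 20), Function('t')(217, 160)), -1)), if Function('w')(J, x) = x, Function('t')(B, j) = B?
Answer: Rational(596, 237) ≈ 2.5148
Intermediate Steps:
Mul(Add(16996, -16400), Pow(Add(Function('w')(8, 20), Function('t')(217, 160)), -1)) = Mul(Add(16996, -16400), Pow(Add(20, 217), -1)) = Mul(596, Pow(237, -1)) = Mul(596, Rational(1, 237)) = Rational(596, 237)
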